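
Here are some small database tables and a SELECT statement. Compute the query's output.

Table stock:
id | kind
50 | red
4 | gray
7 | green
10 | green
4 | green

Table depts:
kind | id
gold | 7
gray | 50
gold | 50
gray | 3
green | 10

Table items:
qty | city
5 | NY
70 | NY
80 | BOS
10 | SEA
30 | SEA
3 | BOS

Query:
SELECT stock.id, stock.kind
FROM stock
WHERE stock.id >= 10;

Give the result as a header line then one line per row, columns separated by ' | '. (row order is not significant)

After WHERE (2 rows):
stock.id | stock.kind
50 | red
10 | green
After SELECT (2 rows):
stock.id | stock.kind
50 | red
10 | green

== RESULT ==
stock.id | stock.kind
50 | red
10 | green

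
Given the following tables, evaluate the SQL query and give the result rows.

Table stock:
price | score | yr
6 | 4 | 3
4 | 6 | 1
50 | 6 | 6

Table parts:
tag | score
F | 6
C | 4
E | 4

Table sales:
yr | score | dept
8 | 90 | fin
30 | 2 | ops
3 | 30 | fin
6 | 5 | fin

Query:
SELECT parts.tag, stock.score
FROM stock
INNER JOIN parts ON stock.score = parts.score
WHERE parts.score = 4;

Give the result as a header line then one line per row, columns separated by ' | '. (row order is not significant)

== RESULT ==
parts.tag | stock.score
C | 4
E | 4

Derivation:
After JOIN parts (4 rows):
stock.price | stock.score | stock.yr | parts.tag | parts.score
6 | 4 | 3 | C | 4
6 | 4 | 3 | E | 4
4 | 6 | 1 | F | 6
50 | 6 | 6 | F | 6
After WHERE (2 rows):
stock.price | stock.score | stock.yr | parts.tag | parts.score
6 | 4 | 3 | C | 4
6 | 4 | 3 | E | 4
After SELECT (2 rows):
parts.tag | stock.score
C | 4
E | 4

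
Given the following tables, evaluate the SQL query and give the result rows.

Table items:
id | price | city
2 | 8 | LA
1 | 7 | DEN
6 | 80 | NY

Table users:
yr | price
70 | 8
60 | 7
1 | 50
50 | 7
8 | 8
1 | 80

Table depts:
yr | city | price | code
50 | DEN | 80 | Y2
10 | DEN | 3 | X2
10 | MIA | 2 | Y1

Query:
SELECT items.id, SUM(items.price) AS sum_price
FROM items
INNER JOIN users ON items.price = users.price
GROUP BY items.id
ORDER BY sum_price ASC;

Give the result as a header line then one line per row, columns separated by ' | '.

== RESULT ==
items.id | sum_price
1 | 14
2 | 16
6 | 80

Derivation:
After JOIN users (5 rows):
items.id | items.price | items.city | users.yr | users.price
2 | 8 | LA | 70 | 8
2 | 8 | LA | 8 | 8
1 | 7 | DEN | 60 | 7
1 | 7 | DEN | 50 | 7
6 | 80 | NY | 1 | 80
After GROUP BY (3 rows):
items.id | sum_price
2 | 16
1 | 14
6 | 80
After ORDER BY (3 rows):
items.id | sum_price
1 | 14
2 | 16
6 | 80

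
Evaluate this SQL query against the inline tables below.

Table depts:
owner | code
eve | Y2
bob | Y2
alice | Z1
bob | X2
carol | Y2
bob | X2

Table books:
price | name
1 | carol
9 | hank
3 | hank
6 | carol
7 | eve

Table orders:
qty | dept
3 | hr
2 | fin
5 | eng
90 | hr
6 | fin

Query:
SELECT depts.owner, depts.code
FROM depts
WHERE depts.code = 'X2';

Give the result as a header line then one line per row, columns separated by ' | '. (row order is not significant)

After WHERE (2 rows):
depts.owner | depts.code
bob | X2
bob | X2
After SELECT (2 rows):
depts.owner | depts.code
bob | X2
bob | X2

== RESULT ==
depts.owner | depts.code
bob | X2
bob | X2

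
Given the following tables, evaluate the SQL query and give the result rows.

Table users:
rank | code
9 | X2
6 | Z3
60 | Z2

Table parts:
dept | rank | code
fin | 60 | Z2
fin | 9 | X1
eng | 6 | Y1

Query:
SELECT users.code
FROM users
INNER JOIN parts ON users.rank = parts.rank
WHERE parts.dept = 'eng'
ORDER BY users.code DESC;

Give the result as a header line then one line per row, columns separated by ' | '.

After JOIN parts (3 rows):
users.rank | users.code | parts.dept | parts.rank | parts.code
9 | X2 | fin | 9 | X1
6 | Z3 | eng | 6 | Y1
60 | Z2 | fin | 60 | Z2
After WHERE (1 rows):
users.rank | users.code | parts.dept | parts.rank | parts.code
6 | Z3 | eng | 6 | Y1
After SELECT (1 rows):
users.code
Z3
After ORDER BY (1 rows):
users.code
Z3

== RESULT ==
users.code
Z3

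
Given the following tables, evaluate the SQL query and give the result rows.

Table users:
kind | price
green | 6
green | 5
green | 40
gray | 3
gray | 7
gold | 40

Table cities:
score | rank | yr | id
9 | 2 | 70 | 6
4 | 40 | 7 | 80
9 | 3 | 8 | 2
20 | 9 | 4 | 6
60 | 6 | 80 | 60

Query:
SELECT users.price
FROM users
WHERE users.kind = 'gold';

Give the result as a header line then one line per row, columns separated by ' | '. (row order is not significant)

== RESULT ==
users.price
40

Derivation:
After WHERE (1 rows):
users.kind | users.price
gold | 40
After SELECT (1 rows):
users.price
40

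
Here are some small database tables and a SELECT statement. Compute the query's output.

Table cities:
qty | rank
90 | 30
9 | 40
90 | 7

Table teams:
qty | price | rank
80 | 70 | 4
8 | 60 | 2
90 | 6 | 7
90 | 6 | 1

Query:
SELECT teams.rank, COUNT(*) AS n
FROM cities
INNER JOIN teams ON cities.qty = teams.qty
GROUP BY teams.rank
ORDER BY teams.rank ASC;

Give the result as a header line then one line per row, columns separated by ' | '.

After JOIN teams (4 rows):
cities.qty | cities.rank | teams.qty | teams.price | teams.rank
90 | 30 | 90 | 6 | 7
90 | 30 | 90 | 6 | 1
90 | 7 | 90 | 6 | 7
90 | 7 | 90 | 6 | 1
After GROUP BY (2 rows):
teams.rank | n
7 | 2
1 | 2
After ORDER BY (2 rows):
teams.rank | n
1 | 2
7 | 2

== RESULT ==
teams.rank | n
1 | 2
7 | 2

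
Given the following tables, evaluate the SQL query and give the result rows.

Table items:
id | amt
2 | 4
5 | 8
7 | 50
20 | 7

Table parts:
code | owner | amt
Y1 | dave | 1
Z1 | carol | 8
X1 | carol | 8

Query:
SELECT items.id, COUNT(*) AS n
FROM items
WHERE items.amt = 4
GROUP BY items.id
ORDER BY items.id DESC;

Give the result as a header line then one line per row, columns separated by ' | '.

== RESULT ==
items.id | n
2 | 1

Derivation:
After WHERE (1 rows):
items.id | items.amt
2 | 4
After GROUP BY (1 rows):
items.id | n
2 | 1
After ORDER BY (1 rows):
items.id | n
2 | 1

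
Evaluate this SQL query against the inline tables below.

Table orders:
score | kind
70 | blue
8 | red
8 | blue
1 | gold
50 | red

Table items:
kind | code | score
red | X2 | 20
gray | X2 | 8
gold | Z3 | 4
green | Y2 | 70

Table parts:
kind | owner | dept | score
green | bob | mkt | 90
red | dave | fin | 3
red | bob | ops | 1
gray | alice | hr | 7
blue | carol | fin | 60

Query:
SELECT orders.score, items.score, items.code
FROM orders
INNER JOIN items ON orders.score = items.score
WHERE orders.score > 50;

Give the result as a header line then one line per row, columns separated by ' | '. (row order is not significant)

== RESULT ==
orders.score | items.score | items.code
70 | 70 | Y2

Derivation:
After JOIN items (3 rows):
orders.score | orders.kind | items.kind | items.code | items.score
70 | blue | green | Y2 | 70
8 | red | gray | X2 | 8
8 | blue | gray | X2 | 8
After WHERE (1 rows):
orders.score | orders.kind | items.kind | items.code | items.score
70 | blue | green | Y2 | 70
After SELECT (1 rows):
orders.score | items.score | items.code
70 | 70 | Y2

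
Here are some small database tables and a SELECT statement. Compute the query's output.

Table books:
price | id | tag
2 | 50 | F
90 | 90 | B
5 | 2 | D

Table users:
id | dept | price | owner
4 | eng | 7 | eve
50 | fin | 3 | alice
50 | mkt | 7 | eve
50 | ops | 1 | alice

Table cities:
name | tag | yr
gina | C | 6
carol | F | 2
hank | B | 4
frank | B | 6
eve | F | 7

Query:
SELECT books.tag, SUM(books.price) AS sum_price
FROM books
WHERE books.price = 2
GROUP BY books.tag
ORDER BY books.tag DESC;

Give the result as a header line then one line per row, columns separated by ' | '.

After WHERE (1 rows):
books.price | books.id | books.tag
2 | 50 | F
After GROUP BY (1 rows):
books.tag | sum_price
F | 2
After ORDER BY (1 rows):
books.tag | sum_price
F | 2

== RESULT ==
books.tag | sum_price
F | 2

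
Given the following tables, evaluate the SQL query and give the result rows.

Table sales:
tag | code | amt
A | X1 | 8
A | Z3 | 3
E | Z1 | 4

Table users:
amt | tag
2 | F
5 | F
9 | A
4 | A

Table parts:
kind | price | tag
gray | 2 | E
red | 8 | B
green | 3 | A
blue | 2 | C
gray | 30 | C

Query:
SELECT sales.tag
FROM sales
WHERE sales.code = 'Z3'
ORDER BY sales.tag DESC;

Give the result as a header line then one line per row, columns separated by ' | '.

After WHERE (1 rows):
sales.tag | sales.code | sales.amt
A | Z3 | 3
After SELECT (1 rows):
sales.tag
A
After ORDER BY (1 rows):
sales.tag
A

== RESULT ==
sales.tag
A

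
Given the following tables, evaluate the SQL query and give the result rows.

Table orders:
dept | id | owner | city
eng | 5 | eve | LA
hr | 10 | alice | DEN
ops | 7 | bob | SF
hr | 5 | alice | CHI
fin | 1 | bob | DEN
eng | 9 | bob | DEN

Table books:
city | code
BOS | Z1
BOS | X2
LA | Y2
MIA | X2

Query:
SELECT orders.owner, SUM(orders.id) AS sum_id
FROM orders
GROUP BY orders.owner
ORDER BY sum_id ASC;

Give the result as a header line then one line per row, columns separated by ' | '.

After GROUP BY (3 rows):
orders.owner | sum_id
eve | 5
alice | 15
bob | 17
After ORDER BY (3 rows):
orders.owner | sum_id
eve | 5
alice | 15
bob | 17

== RESULT ==
orders.owner | sum_id
eve | 5
alice | 15
bob | 17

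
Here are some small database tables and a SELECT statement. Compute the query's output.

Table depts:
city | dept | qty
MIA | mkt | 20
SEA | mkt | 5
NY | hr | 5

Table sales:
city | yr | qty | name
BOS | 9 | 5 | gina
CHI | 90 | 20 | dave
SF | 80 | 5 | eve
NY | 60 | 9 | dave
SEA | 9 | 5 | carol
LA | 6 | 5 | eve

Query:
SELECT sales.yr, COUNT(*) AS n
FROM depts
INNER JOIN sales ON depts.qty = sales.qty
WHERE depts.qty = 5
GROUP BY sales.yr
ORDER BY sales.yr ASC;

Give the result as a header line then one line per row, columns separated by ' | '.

== RESULT ==
sales.yr | n
6 | 2
9 | 4
80 | 2

Derivation:
After JOIN sales (9 rows):
depts.city | depts.dept | depts.qty | sales.city | sales.yr | sales.qty | sales.name
MIA | mkt | 20 | CHI | 90 | 20 | dave
SEA | mkt | 5 | BOS | 9 | 5 | gina
SEA | mkt | 5 | SF | 80 | 5 | eve
SEA | mkt | 5 | SEA | 9 | 5 | carol
SEA | mkt | 5 | LA | 6 | 5 | eve
NY | hr | 5 | BOS | 9 | 5 | gina
NY | hr | 5 | SF | 80 | 5 | eve
NY | hr | 5 | SEA | 9 | 5 | carol
NY | hr | 5 | LA | 6 | 5 | eve
After WHERE (8 rows):
depts.city | depts.dept | depts.qty | sales.city | sales.yr | sales.qty | sales.name
SEA | mkt | 5 | BOS | 9 | 5 | gina
SEA | mkt | 5 | SF | 80 | 5 | eve
SEA | mkt | 5 | SEA | 9 | 5 | carol
SEA | mkt | 5 | LA | 6 | 5 | eve
NY | hr | 5 | BOS | 9 | 5 | gina
NY | hr | 5 | SF | 80 | 5 | eve
NY | hr | 5 | SEA | 9 | 5 | carol
NY | hr | 5 | LA | 6 | 5 | eve
After GROUP BY (3 rows):
sales.yr | n
9 | 4
80 | 2
6 | 2
After ORDER BY (3 rows):
sales.yr | n
6 | 2
9 | 4
80 | 2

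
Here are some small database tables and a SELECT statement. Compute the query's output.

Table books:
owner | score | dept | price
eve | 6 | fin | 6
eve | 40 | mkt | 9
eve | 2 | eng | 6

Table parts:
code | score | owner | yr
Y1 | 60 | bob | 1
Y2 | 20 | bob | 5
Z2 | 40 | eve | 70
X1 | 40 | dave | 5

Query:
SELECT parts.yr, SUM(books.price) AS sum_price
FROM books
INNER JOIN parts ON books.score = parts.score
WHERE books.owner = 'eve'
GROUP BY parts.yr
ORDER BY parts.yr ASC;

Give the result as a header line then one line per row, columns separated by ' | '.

After JOIN parts (2 rows):
books.owner | books.score | books.dept | books.price | parts.code | parts.score | parts.owner | parts.yr
eve | 40 | mkt | 9 | Z2 | 40 | eve | 70
eve | 40 | mkt | 9 | X1 | 40 | dave | 5
After WHERE (2 rows):
books.owner | books.score | books.dept | books.price | parts.code | parts.score | parts.owner | parts.yr
eve | 40 | mkt | 9 | Z2 | 40 | eve | 70
eve | 40 | mkt | 9 | X1 | 40 | dave | 5
After GROUP BY (2 rows):
parts.yr | sum_price
70 | 9
5 | 9
After ORDER BY (2 rows):
parts.yr | sum_price
5 | 9
70 | 9

== RESULT ==
parts.yr | sum_price
5 | 9
70 | 9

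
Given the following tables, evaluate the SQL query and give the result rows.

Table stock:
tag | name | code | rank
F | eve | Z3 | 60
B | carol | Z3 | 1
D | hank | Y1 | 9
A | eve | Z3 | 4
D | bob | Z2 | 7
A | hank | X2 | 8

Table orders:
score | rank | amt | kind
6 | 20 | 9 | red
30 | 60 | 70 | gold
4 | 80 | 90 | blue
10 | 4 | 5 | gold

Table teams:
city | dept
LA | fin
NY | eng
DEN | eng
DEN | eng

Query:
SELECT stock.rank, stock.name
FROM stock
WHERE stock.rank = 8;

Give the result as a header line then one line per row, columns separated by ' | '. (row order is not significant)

== RESULT ==
stock.rank | stock.name
8 | hank

Derivation:
After WHERE (1 rows):
stock.tag | stock.name | stock.code | stock.rank
A | hank | X2 | 8
After SELECT (1 rows):
stock.rank | stock.name
8 | hank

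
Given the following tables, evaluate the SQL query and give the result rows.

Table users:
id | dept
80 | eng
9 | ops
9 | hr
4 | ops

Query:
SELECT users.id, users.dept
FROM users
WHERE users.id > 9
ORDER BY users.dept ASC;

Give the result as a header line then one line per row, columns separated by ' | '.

== RESULT ==
users.id | users.dept
80 | eng

Derivation:
After WHERE (1 rows):
users.id | users.dept
80 | eng
After SELECT (1 rows):
users.id | users.dept
80 | eng
After ORDER BY (1 rows):
users.id | users.dept
80 | eng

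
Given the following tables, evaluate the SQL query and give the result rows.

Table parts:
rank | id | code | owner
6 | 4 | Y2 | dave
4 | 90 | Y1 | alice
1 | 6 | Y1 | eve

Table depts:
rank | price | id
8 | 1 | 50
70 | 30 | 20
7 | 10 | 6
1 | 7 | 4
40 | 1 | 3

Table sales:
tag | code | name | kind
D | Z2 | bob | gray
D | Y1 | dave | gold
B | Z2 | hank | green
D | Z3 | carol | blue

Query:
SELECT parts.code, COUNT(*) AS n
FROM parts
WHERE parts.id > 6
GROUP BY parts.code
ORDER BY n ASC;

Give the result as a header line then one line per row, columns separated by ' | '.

== RESULT ==
parts.code | n
Y1 | 1

Derivation:
After WHERE (1 rows):
parts.rank | parts.id | parts.code | parts.owner
4 | 90 | Y1 | alice
After GROUP BY (1 rows):
parts.code | n
Y1 | 1
After ORDER BY (1 rows):
parts.code | n
Y1 | 1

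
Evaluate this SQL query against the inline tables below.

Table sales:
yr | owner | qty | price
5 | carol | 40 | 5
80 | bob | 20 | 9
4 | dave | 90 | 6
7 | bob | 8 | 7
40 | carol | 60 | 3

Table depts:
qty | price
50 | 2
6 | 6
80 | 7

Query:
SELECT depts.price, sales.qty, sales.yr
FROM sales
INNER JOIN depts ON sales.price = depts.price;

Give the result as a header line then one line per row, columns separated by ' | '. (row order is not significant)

After JOIN depts (2 rows):
sales.yr | sales.owner | sales.qty | sales.price | depts.qty | depts.price
4 | dave | 90 | 6 | 6 | 6
7 | bob | 8 | 7 | 80 | 7
After SELECT (2 rows):
depts.price | sales.qty | sales.yr
6 | 90 | 4
7 | 8 | 7

== RESULT ==
depts.price | sales.qty | sales.yr
6 | 90 | 4
7 | 8 | 7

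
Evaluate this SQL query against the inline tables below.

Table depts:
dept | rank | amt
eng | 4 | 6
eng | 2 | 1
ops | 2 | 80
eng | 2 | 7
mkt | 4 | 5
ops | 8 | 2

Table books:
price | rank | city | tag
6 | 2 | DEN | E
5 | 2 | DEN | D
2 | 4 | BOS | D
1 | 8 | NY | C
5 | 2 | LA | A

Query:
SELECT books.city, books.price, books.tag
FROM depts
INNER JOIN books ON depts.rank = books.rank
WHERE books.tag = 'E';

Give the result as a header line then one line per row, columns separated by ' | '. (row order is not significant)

After JOIN books (12 rows):
depts.dept | depts.rank | depts.amt | books.price | books.rank | books.city | books.tag
eng | 4 | 6 | 2 | 4 | BOS | D
eng | 2 | 1 | 6 | 2 | DEN | E
eng | 2 | 1 | 5 | 2 | DEN | D
eng | 2 | 1 | 5 | 2 | LA | A
ops | 2 | 80 | 6 | 2 | DEN | E
ops | 2 | 80 | 5 | 2 | DEN | D
ops | 2 | 80 | 5 | 2 | LA | A
eng | 2 | 7 | 6 | 2 | DEN | E
eng | 2 | 7 | 5 | 2 | DEN | D
eng | 2 | 7 | 5 | 2 | LA | A
mkt | 4 | 5 | 2 | 4 | BOS | D
ops | 8 | 2 | 1 | 8 | NY | C
After WHERE (3 rows):
depts.dept | depts.rank | depts.amt | books.price | books.rank | books.city | books.tag
eng | 2 | 1 | 6 | 2 | DEN | E
ops | 2 | 80 | 6 | 2 | DEN | E
eng | 2 | 7 | 6 | 2 | DEN | E
After SELECT (3 rows):
books.city | books.price | books.tag
DEN | 6 | E
DEN | 6 | E
DEN | 6 | E

== RESULT ==
books.city | books.price | books.tag
DEN | 6 | E
DEN | 6 | E
DEN | 6 | E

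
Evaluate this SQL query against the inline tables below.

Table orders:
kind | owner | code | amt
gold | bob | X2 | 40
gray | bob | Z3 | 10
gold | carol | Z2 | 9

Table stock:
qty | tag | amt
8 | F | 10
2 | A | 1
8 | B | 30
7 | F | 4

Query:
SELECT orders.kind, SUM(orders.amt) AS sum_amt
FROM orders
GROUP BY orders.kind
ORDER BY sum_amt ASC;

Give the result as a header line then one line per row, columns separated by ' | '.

== RESULT ==
orders.kind | sum_amt
gray | 10
gold | 49

Derivation:
After GROUP BY (2 rows):
orders.kind | sum_amt
gold | 49
gray | 10
After ORDER BY (2 rows):
orders.kind | sum_amt
gray | 10
gold | 49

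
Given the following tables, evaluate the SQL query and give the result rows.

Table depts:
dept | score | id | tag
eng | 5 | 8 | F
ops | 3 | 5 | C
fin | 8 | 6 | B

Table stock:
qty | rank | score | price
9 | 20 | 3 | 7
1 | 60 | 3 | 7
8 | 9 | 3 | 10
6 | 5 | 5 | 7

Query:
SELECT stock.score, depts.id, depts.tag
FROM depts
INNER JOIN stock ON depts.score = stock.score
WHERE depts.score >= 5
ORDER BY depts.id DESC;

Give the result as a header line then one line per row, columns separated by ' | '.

After JOIN stock (4 rows):
depts.dept | depts.score | depts.id | depts.tag | stock.qty | stock.rank | stock.score | stock.price
eng | 5 | 8 | F | 6 | 5 | 5 | 7
ops | 3 | 5 | C | 9 | 20 | 3 | 7
ops | 3 | 5 | C | 1 | 60 | 3 | 7
ops | 3 | 5 | C | 8 | 9 | 3 | 10
After WHERE (1 rows):
depts.dept | depts.score | depts.id | depts.tag | stock.qty | stock.rank | stock.score | stock.price
eng | 5 | 8 | F | 6 | 5 | 5 | 7
After SELECT (1 rows):
stock.score | depts.id | depts.tag
5 | 8 | F
After ORDER BY (1 rows):
stock.score | depts.id | depts.tag
5 | 8 | F

== RESULT ==
stock.score | depts.id | depts.tag
5 | 8 | F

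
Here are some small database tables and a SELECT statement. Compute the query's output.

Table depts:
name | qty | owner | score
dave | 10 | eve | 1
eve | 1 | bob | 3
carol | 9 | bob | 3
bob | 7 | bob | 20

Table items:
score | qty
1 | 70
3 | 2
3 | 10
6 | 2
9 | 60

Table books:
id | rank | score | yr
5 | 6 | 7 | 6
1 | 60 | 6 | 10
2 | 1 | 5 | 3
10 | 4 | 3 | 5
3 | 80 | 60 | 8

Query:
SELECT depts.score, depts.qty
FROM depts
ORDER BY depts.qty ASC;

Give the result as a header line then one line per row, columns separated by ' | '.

After SELECT (4 rows):
depts.score | depts.qty
1 | 10
3 | 1
3 | 9
20 | 7
After ORDER BY (4 rows):
depts.score | depts.qty
3 | 1
20 | 7
3 | 9
1 | 10

== RESULT ==
depts.score | depts.qty
3 | 1
20 | 7
3 | 9
1 | 10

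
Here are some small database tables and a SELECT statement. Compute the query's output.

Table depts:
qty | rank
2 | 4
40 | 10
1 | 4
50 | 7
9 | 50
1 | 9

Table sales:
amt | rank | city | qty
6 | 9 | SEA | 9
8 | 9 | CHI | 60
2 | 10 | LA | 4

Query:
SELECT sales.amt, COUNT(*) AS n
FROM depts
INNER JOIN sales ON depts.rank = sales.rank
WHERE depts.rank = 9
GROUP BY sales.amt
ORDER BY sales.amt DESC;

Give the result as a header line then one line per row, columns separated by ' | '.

After JOIN sales (3 rows):
depts.qty | depts.rank | sales.amt | sales.rank | sales.city | sales.qty
40 | 10 | 2 | 10 | LA | 4
1 | 9 | 6 | 9 | SEA | 9
1 | 9 | 8 | 9 | CHI | 60
After WHERE (2 rows):
depts.qty | depts.rank | sales.amt | sales.rank | sales.city | sales.qty
1 | 9 | 6 | 9 | SEA | 9
1 | 9 | 8 | 9 | CHI | 60
After GROUP BY (2 rows):
sales.amt | n
6 | 1
8 | 1
After ORDER BY (2 rows):
sales.amt | n
8 | 1
6 | 1

== RESULT ==
sales.amt | n
8 | 1
6 | 1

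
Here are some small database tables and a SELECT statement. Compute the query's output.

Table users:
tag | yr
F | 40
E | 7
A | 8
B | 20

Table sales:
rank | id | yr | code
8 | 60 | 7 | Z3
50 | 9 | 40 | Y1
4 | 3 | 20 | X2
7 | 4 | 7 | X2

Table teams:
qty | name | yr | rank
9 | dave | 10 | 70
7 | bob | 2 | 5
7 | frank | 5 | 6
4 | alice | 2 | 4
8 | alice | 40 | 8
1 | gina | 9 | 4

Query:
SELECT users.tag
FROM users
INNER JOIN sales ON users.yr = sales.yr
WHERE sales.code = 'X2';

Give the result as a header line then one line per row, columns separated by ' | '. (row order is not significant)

After JOIN sales (4 rows):
users.tag | users.yr | sales.rank | sales.id | sales.yr | sales.code
F | 40 | 50 | 9 | 40 | Y1
E | 7 | 8 | 60 | 7 | Z3
E | 7 | 7 | 4 | 7 | X2
B | 20 | 4 | 3 | 20 | X2
After WHERE (2 rows):
users.tag | users.yr | sales.rank | sales.id | sales.yr | sales.code
E | 7 | 7 | 4 | 7 | X2
B | 20 | 4 | 3 | 20 | X2
After SELECT (2 rows):
users.tag
E
B

== RESULT ==
users.tag
E
B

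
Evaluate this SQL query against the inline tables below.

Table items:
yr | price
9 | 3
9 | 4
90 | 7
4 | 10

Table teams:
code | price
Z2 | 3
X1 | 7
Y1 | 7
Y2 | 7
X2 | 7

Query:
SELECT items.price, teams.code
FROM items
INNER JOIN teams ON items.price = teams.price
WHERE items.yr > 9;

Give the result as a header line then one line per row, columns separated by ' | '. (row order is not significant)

== RESULT ==
items.price | teams.code
7 | X1
7 | Y1
7 | Y2
7 | X2

Derivation:
After JOIN teams (5 rows):
items.yr | items.price | teams.code | teams.price
9 | 3 | Z2 | 3
90 | 7 | X1 | 7
90 | 7 | Y1 | 7
90 | 7 | Y2 | 7
90 | 7 | X2 | 7
After WHERE (4 rows):
items.yr | items.price | teams.code | teams.price
90 | 7 | X1 | 7
90 | 7 | Y1 | 7
90 | 7 | Y2 | 7
90 | 7 | X2 | 7
After SELECT (4 rows):
items.price | teams.code
7 | X1
7 | Y1
7 | Y2
7 | X2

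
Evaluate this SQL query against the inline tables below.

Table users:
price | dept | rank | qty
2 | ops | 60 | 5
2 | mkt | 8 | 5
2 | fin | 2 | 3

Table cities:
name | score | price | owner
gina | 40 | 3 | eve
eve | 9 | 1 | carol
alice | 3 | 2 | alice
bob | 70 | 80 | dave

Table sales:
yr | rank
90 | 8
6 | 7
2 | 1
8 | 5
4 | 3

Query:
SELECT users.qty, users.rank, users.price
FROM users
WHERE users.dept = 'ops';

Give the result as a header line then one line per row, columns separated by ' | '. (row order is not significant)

After WHERE (1 rows):
users.price | users.dept | users.rank | users.qty
2 | ops | 60 | 5
After SELECT (1 rows):
users.qty | users.rank | users.price
5 | 60 | 2

== RESULT ==
users.qty | users.rank | users.price
5 | 60 | 2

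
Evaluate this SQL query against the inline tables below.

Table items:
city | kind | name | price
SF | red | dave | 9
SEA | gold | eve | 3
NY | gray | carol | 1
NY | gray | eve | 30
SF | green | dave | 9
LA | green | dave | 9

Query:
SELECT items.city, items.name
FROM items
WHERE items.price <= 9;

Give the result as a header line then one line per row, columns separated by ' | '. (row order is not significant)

After WHERE (5 rows):
items.city | items.kind | items.name | items.price
SF | red | dave | 9
SEA | gold | eve | 3
NY | gray | carol | 1
SF | green | dave | 9
LA | green | dave | 9
After SELECT (5 rows):
items.city | items.name
SF | dave
SEA | eve
NY | carol
SF | dave
LA | dave

== RESULT ==
items.city | items.name
SF | dave
SEA | eve
NY | carol
SF | dave
LA | dave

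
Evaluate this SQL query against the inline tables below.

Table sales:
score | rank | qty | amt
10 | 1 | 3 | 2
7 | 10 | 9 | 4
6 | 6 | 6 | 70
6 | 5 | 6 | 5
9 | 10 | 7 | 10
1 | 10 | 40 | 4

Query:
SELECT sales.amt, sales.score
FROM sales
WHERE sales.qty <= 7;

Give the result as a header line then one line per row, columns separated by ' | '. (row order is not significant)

== RESULT ==
sales.amt | sales.score
2 | 10
70 | 6
5 | 6
10 | 9

Derivation:
After WHERE (4 rows):
sales.score | sales.rank | sales.qty | sales.amt
10 | 1 | 3 | 2
6 | 6 | 6 | 70
6 | 5 | 6 | 5
9 | 10 | 7 | 10
After SELECT (4 rows):
sales.amt | sales.score
2 | 10
70 | 6
5 | 6
10 | 9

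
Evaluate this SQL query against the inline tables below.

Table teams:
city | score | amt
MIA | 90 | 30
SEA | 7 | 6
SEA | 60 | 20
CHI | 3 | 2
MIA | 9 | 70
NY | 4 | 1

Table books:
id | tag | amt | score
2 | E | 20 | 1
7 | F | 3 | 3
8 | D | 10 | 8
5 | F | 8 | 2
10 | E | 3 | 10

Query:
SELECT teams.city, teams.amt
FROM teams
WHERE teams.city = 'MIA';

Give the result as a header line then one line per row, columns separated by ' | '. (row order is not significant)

After WHERE (2 rows):
teams.city | teams.score | teams.amt
MIA | 90 | 30
MIA | 9 | 70
After SELECT (2 rows):
teams.city | teams.amt
MIA | 30
MIA | 70

== RESULT ==
teams.city | teams.amt
MIA | 30
MIA | 70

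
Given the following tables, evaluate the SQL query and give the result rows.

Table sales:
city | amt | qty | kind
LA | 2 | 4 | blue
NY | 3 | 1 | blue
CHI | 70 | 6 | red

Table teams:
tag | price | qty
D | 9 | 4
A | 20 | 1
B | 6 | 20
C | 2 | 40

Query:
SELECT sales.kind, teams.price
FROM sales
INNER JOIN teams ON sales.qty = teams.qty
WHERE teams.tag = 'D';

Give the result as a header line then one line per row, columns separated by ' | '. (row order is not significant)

== RESULT ==
sales.kind | teams.price
blue | 9

Derivation:
After JOIN teams (2 rows):
sales.city | sales.amt | sales.qty | sales.kind | teams.tag | teams.price | teams.qty
LA | 2 | 4 | blue | D | 9 | 4
NY | 3 | 1 | blue | A | 20 | 1
After WHERE (1 rows):
sales.city | sales.amt | sales.qty | sales.kind | teams.tag | teams.price | teams.qty
LA | 2 | 4 | blue | D | 9 | 4
After SELECT (1 rows):
sales.kind | teams.price
blue | 9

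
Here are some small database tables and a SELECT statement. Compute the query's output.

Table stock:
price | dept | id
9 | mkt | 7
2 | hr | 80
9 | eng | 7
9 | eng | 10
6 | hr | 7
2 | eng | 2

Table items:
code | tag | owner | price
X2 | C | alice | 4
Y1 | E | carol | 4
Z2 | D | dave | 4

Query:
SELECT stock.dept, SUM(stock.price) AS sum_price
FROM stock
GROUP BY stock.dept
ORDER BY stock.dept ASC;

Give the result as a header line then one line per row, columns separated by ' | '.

== RESULT ==
stock.dept | sum_price
eng | 20
hr | 8
mkt | 9

Derivation:
After GROUP BY (3 rows):
stock.dept | sum_price
mkt | 9
hr | 8
eng | 20
After ORDER BY (3 rows):
stock.dept | sum_price
eng | 20
hr | 8
mkt | 9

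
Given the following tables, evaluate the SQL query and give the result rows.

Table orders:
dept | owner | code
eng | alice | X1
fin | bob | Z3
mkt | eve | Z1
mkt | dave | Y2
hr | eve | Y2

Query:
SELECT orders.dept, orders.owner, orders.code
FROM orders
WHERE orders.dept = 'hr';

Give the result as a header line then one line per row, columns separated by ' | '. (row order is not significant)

== RESULT ==
orders.dept | orders.owner | orders.code
hr | eve | Y2

Derivation:
After WHERE (1 rows):
orders.dept | orders.owner | orders.code
hr | eve | Y2
After SELECT (1 rows):
orders.dept | orders.owner | orders.code
hr | eve | Y2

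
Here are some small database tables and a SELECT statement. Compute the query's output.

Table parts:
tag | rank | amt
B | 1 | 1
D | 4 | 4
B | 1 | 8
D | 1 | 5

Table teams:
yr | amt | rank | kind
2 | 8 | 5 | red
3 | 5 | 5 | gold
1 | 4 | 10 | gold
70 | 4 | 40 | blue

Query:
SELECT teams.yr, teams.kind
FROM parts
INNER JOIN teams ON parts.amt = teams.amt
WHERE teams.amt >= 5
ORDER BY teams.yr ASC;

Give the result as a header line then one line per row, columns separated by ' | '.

== RESULT ==
teams.yr | teams.kind
2 | red
3 | gold

Derivation:
After JOIN teams (4 rows):
parts.tag | parts.rank | parts.amt | teams.yr | teams.amt | teams.rank | teams.kind
D | 4 | 4 | 1 | 4 | 10 | gold
D | 4 | 4 | 70 | 4 | 40 | blue
B | 1 | 8 | 2 | 8 | 5 | red
D | 1 | 5 | 3 | 5 | 5 | gold
After WHERE (2 rows):
parts.tag | parts.rank | parts.amt | teams.yr | teams.amt | teams.rank | teams.kind
B | 1 | 8 | 2 | 8 | 5 | red
D | 1 | 5 | 3 | 5 | 5 | gold
After SELECT (2 rows):
teams.yr | teams.kind
2 | red
3 | gold
After ORDER BY (2 rows):
teams.yr | teams.kind
2 | red
3 | gold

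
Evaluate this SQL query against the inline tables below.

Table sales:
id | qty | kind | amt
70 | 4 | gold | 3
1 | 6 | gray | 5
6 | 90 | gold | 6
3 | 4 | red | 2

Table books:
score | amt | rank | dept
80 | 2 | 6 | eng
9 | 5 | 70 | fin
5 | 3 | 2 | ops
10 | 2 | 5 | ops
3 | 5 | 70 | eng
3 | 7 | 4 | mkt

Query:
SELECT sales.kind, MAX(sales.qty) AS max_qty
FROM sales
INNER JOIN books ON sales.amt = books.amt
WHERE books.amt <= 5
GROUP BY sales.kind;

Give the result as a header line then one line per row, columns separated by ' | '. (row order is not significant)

== RESULT ==
sales.kind | max_qty
gold | 4
gray | 6
red | 4

Derivation:
After JOIN books (5 rows):
sales.id | sales.qty | sales.kind | sales.amt | books.score | books.amt | books.rank | books.dept
70 | 4 | gold | 3 | 5 | 3 | 2 | ops
1 | 6 | gray | 5 | 9 | 5 | 70 | fin
1 | 6 | gray | 5 | 3 | 5 | 70 | eng
3 | 4 | red | 2 | 80 | 2 | 6 | eng
3 | 4 | red | 2 | 10 | 2 | 5 | ops
After WHERE (5 rows):
sales.id | sales.qty | sales.kind | sales.amt | books.score | books.amt | books.rank | books.dept
70 | 4 | gold | 3 | 5 | 3 | 2 | ops
1 | 6 | gray | 5 | 9 | 5 | 70 | fin
1 | 6 | gray | 5 | 3 | 5 | 70 | eng
3 | 4 | red | 2 | 80 | 2 | 6 | eng
3 | 4 | red | 2 | 10 | 2 | 5 | ops
After GROUP BY (3 rows):
sales.kind | max_qty
gold | 4
gray | 6
red | 4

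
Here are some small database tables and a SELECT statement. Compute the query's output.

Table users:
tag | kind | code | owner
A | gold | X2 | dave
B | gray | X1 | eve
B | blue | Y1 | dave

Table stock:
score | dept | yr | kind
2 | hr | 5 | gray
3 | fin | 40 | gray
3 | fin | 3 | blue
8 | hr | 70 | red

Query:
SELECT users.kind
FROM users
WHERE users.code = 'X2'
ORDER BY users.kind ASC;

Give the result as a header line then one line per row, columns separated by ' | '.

== RESULT ==
users.kind
gold

Derivation:
After WHERE (1 rows):
users.tag | users.kind | users.code | users.owner
A | gold | X2 | dave
After SELECT (1 rows):
users.kind
gold
After ORDER BY (1 rows):
users.kind
gold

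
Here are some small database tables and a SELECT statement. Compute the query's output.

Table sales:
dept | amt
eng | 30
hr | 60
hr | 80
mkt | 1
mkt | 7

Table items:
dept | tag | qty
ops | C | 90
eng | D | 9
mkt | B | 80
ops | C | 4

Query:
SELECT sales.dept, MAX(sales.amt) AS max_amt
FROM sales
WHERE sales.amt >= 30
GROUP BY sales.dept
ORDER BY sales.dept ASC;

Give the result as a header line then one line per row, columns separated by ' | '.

After WHERE (3 rows):
sales.dept | sales.amt
eng | 30
hr | 60
hr | 80
After GROUP BY (2 rows):
sales.dept | max_amt
eng | 30
hr | 80
After ORDER BY (2 rows):
sales.dept | max_amt
eng | 30
hr | 80

== RESULT ==
sales.dept | max_amt
eng | 30
hr | 80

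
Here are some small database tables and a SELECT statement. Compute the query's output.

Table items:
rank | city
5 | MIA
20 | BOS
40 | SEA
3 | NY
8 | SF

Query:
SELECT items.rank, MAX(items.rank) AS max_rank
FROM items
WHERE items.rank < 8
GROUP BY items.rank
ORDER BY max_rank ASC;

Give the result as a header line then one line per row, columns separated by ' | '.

== RESULT ==
items.rank | max_rank
3 | 3
5 | 5

Derivation:
After WHERE (2 rows):
items.rank | items.city
5 | MIA
3 | NY
After GROUP BY (2 rows):
items.rank | max_rank
5 | 5
3 | 3
After ORDER BY (2 rows):
items.rank | max_rank
3 | 3
5 | 5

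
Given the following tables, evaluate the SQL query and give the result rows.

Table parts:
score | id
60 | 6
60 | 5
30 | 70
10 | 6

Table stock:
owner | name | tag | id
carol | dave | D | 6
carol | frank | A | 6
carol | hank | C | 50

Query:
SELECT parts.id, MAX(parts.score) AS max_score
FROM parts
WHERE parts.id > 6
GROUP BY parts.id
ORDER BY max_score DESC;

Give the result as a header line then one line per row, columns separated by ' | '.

After WHERE (1 rows):
parts.score | parts.id
30 | 70
After GROUP BY (1 rows):
parts.id | max_score
70 | 30
After ORDER BY (1 rows):
parts.id | max_score
70 | 30

== RESULT ==
parts.id | max_score
70 | 30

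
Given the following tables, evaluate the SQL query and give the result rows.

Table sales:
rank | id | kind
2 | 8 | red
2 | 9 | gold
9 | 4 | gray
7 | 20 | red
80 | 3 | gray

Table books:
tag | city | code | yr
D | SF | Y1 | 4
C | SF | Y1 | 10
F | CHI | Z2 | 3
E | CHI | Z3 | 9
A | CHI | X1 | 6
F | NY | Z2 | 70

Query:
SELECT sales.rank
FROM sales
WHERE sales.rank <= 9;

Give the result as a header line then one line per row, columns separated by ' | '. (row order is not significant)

== RESULT ==
sales.rank
2
2
9
7

Derivation:
After WHERE (4 rows):
sales.rank | sales.id | sales.kind
2 | 8 | red
2 | 9 | gold
9 | 4 | gray
7 | 20 | red
After SELECT (4 rows):
sales.rank
2
2
9
7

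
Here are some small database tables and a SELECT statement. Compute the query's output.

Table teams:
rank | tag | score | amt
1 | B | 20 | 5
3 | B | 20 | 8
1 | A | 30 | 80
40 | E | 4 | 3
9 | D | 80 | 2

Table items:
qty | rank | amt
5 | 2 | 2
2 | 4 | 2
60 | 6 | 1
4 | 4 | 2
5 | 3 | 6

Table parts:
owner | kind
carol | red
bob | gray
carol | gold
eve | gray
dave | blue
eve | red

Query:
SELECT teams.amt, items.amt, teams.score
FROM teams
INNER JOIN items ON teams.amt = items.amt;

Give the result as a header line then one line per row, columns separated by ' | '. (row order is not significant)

After JOIN items (3 rows):
teams.rank | teams.tag | teams.score | teams.amt | items.qty | items.rank | items.amt
9 | D | 80 | 2 | 5 | 2 | 2
9 | D | 80 | 2 | 2 | 4 | 2
9 | D | 80 | 2 | 4 | 4 | 2
After SELECT (3 rows):
teams.amt | items.amt | teams.score
2 | 2 | 80
2 | 2 | 80
2 | 2 | 80

== RESULT ==
teams.amt | items.amt | teams.score
2 | 2 | 80
2 | 2 | 80
2 | 2 | 80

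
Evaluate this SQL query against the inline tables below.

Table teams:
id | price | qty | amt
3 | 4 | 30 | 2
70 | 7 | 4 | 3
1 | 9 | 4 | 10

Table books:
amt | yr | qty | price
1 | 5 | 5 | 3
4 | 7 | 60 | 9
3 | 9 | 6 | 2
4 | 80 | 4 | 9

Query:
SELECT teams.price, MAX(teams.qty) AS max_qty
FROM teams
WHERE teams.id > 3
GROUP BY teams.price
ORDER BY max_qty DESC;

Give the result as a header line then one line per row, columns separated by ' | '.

After WHERE (1 rows):
teams.id | teams.price | teams.qty | teams.amt
70 | 7 | 4 | 3
After GROUP BY (1 rows):
teams.price | max_qty
7 | 4
After ORDER BY (1 rows):
teams.price | max_qty
7 | 4

== RESULT ==
teams.price | max_qty
7 | 4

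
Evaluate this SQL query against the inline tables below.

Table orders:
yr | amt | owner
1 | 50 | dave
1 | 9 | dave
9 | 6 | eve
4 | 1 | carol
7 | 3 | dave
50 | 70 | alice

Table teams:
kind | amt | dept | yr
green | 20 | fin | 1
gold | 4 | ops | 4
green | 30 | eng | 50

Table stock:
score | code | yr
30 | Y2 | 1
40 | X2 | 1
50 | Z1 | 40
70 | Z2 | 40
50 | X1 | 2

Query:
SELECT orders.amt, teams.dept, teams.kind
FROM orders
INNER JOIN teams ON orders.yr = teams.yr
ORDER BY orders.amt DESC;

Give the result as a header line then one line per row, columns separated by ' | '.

== RESULT ==
orders.amt | teams.dept | teams.kind
70 | eng | green
50 | fin | green
9 | fin | green
1 | ops | gold

Derivation:
After JOIN teams (4 rows):
orders.yr | orders.amt | orders.owner | teams.kind | teams.amt | teams.dept | teams.yr
1 | 50 | dave | green | 20 | fin | 1
1 | 9 | dave | green | 20 | fin | 1
4 | 1 | carol | gold | 4 | ops | 4
50 | 70 | alice | green | 30 | eng | 50
After SELECT (4 rows):
orders.amt | teams.dept | teams.kind
50 | fin | green
9 | fin | green
1 | ops | gold
70 | eng | green
After ORDER BY (4 rows):
orders.amt | teams.dept | teams.kind
70 | eng | green
50 | fin | green
9 | fin | green
1 | ops | gold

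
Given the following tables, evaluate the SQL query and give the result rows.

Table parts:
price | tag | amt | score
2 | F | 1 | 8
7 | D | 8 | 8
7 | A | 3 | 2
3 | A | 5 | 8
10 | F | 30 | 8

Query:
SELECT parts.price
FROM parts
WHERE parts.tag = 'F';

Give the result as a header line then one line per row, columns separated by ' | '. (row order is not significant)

== RESULT ==
parts.price
2
10

Derivation:
After WHERE (2 rows):
parts.price | parts.tag | parts.amt | parts.score
2 | F | 1 | 8
10 | F | 30 | 8
After SELECT (2 rows):
parts.price
2
10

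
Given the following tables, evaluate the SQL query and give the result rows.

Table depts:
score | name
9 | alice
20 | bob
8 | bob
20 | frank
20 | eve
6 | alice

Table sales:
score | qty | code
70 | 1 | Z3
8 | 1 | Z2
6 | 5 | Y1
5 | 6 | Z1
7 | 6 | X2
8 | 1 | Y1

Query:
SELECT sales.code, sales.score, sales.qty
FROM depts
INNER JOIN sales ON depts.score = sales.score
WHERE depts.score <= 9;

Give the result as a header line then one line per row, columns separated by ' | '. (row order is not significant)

After JOIN sales (3 rows):
depts.score | depts.name | sales.score | sales.qty | sales.code
8 | bob | 8 | 1 | Z2
8 | bob | 8 | 1 | Y1
6 | alice | 6 | 5 | Y1
After WHERE (3 rows):
depts.score | depts.name | sales.score | sales.qty | sales.code
8 | bob | 8 | 1 | Z2
8 | bob | 8 | 1 | Y1
6 | alice | 6 | 5 | Y1
After SELECT (3 rows):
sales.code | sales.score | sales.qty
Z2 | 8 | 1
Y1 | 8 | 1
Y1 | 6 | 5

== RESULT ==
sales.code | sales.score | sales.qty
Z2 | 8 | 1
Y1 | 8 | 1
Y1 | 6 | 5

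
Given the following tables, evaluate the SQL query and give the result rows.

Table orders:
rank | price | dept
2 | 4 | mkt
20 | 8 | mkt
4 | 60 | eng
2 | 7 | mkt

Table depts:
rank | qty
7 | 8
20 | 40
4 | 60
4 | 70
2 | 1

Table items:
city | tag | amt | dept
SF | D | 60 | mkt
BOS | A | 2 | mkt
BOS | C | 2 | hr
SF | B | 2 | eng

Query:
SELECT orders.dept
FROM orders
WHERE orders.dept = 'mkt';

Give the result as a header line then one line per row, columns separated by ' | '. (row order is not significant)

== RESULT ==
orders.dept
mkt
mkt
mkt

Derivation:
After WHERE (3 rows):
orders.rank | orders.price | orders.dept
2 | 4 | mkt
20 | 8 | mkt
2 | 7 | mkt
After SELECT (3 rows):
orders.dept
mkt
mkt
mkt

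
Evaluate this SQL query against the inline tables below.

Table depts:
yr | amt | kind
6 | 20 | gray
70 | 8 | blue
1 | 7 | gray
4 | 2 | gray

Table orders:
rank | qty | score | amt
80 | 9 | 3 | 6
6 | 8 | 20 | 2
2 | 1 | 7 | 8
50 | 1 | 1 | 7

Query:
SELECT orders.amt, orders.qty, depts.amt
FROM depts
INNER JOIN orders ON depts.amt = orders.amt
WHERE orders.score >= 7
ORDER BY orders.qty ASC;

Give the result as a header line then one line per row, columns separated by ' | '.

After JOIN orders (3 rows):
depts.yr | depts.amt | depts.kind | orders.rank | orders.qty | orders.score | orders.amt
70 | 8 | blue | 2 | 1 | 7 | 8
1 | 7 | gray | 50 | 1 | 1 | 7
4 | 2 | gray | 6 | 8 | 20 | 2
After WHERE (2 rows):
depts.yr | depts.amt | depts.kind | orders.rank | orders.qty | orders.score | orders.amt
70 | 8 | blue | 2 | 1 | 7 | 8
4 | 2 | gray | 6 | 8 | 20 | 2
After SELECT (2 rows):
orders.amt | orders.qty | depts.amt
8 | 1 | 8
2 | 8 | 2
After ORDER BY (2 rows):
orders.amt | orders.qty | depts.amt
8 | 1 | 8
2 | 8 | 2

== RESULT ==
orders.amt | orders.qty | depts.amt
8 | 1 | 8
2 | 8 | 2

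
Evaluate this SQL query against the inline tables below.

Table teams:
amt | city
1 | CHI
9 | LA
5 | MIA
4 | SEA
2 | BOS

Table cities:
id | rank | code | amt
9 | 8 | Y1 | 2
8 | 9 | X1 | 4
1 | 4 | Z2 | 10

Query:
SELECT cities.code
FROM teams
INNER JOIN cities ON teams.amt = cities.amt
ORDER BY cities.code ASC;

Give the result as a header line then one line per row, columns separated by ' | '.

== RESULT ==
cities.code
X1
Y1

Derivation:
After JOIN cities (2 rows):
teams.amt | teams.city | cities.id | cities.rank | cities.code | cities.amt
4 | SEA | 8 | 9 | X1 | 4
2 | BOS | 9 | 8 | Y1 | 2
After SELECT (2 rows):
cities.code
X1
Y1
After ORDER BY (2 rows):
cities.code
X1
Y1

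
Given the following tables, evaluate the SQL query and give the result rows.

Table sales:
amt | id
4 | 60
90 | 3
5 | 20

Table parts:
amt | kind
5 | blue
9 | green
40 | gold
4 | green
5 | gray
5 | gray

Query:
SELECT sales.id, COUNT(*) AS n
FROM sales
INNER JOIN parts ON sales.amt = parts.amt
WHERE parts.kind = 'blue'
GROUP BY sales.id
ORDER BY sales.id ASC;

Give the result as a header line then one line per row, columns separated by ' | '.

After JOIN parts (4 rows):
sales.amt | sales.id | parts.amt | parts.kind
4 | 60 | 4 | green
5 | 20 | 5 | blue
5 | 20 | 5 | gray
5 | 20 | 5 | gray
After WHERE (1 rows):
sales.amt | sales.id | parts.amt | parts.kind
5 | 20 | 5 | blue
After GROUP BY (1 rows):
sales.id | n
20 | 1
After ORDER BY (1 rows):
sales.id | n
20 | 1

== RESULT ==
sales.id | n
20 | 1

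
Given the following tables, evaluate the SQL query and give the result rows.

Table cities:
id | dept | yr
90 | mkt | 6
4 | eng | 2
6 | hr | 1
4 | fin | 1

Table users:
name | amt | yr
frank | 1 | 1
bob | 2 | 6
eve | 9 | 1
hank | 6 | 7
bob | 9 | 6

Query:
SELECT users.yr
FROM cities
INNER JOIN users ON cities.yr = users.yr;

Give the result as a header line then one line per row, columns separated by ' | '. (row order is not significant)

== RESULT ==
users.yr
6
6
1
1
1
1

Derivation:
After JOIN users (6 rows):
cities.id | cities.dept | cities.yr | users.name | users.amt | users.yr
90 | mkt | 6 | bob | 2 | 6
90 | mkt | 6 | bob | 9 | 6
6 | hr | 1 | frank | 1 | 1
6 | hr | 1 | eve | 9 | 1
4 | fin | 1 | frank | 1 | 1
4 | fin | 1 | eve | 9 | 1
After SELECT (6 rows):
users.yr
6
6
1
1
1
1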